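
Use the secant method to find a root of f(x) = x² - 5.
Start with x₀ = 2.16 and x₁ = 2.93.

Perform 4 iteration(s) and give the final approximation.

f(x) = x² - 5
x₀ = 2.16, x₁ = 2.93

Secant formula: x_{n+1} = x_n - f(x_n)(x_n - x_{n-1})/(f(x_n) - f(x_{n-1}))

Iteration 1:
  f(2.160000) = -0.334400
  f(2.930000) = 3.584900
  x_2 = 2.930000 - 3.584900×(2.930000 - 2.160000)/(3.584900 - (-0.334400))
       = 2.225697
Iteration 2:
  f(2.930000) = 3.584900
  f(2.225697) = -0.046271
  x_3 = 2.225697 - (-0.046271)×(2.225697 - 2.930000)/(-0.046271 - 3.584900)
       = 2.234672
Iteration 3:
  f(2.225697) = -0.046271
  f(2.234672) = -0.006240
  x_4 = 2.234672 - (-0.006240)×(2.234672 - 2.225697)/(-0.006240 - (-0.046271))
       = 2.236071
Iteration 4:
  f(2.234672) = -0.006240
  f(2.236071) = 0.000015
  x_5 = 2.236071 - 0.000015×(2.236071 - 2.234672)/(0.000015 - (-0.006240))
       = 2.236068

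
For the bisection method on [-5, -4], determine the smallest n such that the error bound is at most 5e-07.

We need (b-a)/2^n ≤ 5e-07
(-4 - (-5))/2^n ≤ 5e-07
1/2^n ≤ 5e-07
2^n ≥ 2000000
n ≥ log₂(2000000) = 20.93
n ≥ 21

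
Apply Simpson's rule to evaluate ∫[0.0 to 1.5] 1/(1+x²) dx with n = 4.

f(x) = 1/(1+x²)
a = 0.0, b = 1.5, n = 4
h = (b - a)/n = 0.375000

Simpson's rule: (h/3)[f(x₀) + 4f(x₁) + 2f(x₂) + ... + f(xₙ)]

x_0 = 0.0000, f(x_0) = 1.000000, coefficient = 1
x_1 = 0.3750, f(x_1) = 0.876712, coefficient = 4
x_2 = 0.7500, f(x_2) = 0.640000, coefficient = 2
x_3 = 1.1250, f(x_3) = 0.441379, coefficient = 4
x_4 = 1.5000, f(x_4) = 0.307692, coefficient = 1

I ≈ (0.375000/3) × 7.860059 = 0.982507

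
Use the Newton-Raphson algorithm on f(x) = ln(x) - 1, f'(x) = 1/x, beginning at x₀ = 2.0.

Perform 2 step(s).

f(x) = ln(x) - 1
f'(x) = 1/x
x₀ = 2.0

Newton-Raphson formula: x_{n+1} = x_n - f(x_n)/f'(x_n)

Iteration 1:
  f(2.000000) = -0.306853
  f'(2.000000) = 0.500000
  x_1 = 2.000000 - (-0.306853)/0.500000 = 2.613706
Iteration 2:
  f(2.613706) = -0.039231
  f'(2.613706) = 0.382599
  x_2 = 2.613706 - (-0.039231)/0.382599 = 2.716244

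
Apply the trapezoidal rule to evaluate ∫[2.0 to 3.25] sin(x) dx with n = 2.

f(x) = sin(x)
a = 2.0, b = 3.25, n = 2
h = (b - a)/n = 0.625000

Trapezoidal rule: (h/2)[f(x₀) + 2f(x₁) + 2f(x₂) + ... + f(xₙ)]

x_0 = 2.0000, f(x_0) = 0.909297, coefficient = 1
x_1 = 2.6250, f(x_1) = 0.493920, coefficient = 2
x_2 = 3.2500, f(x_2) = -0.108195, coefficient = 1

I ≈ (0.625000/2) × 1.788943 = 0.559045
Exact value: 0.577983
Error: 0.018938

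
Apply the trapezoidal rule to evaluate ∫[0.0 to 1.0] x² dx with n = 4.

f(x) = x²
a = 0.0, b = 1.0, n = 4
h = (b - a)/n = 0.250000

Trapezoidal rule: (h/2)[f(x₀) + 2f(x₁) + 2f(x₂) + ... + f(xₙ)]

x_0 = 0.0000, f(x_0) = 0.000000, coefficient = 1
x_1 = 0.2500, f(x_1) = 0.062500, coefficient = 2
x_2 = 0.5000, f(x_2) = 0.250000, coefficient = 2
x_3 = 0.7500, f(x_3) = 0.562500, coefficient = 2
x_4 = 1.0000, f(x_4) = 1.000000, coefficient = 1

I ≈ (0.250000/2) × 2.750000 = 0.343750
Exact value: 0.333333
Error: 0.010417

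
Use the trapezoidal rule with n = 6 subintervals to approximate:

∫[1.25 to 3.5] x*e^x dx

f(x) = x*e^x
a = 1.25, b = 3.5, n = 6
h = (b - a)/n = 0.375000

Trapezoidal rule: (h/2)[f(x₀) + 2f(x₁) + 2f(x₂) + ... + f(xₙ)]

x_0 = 1.2500, f(x_0) = 4.362929, coefficient = 1
x_1 = 1.6250, f(x_1) = 8.252431, coefficient = 2
x_2 = 2.0000, f(x_2) = 14.778112, coefficient = 2
x_3 = 2.3750, f(x_3) = 25.533656, coefficient = 2
x_4 = 2.7500, f(x_4) = 43.017238, coefficient = 2
x_5 = 3.1250, f(x_5) = 71.124672, coefficient = 2
x_6 = 3.5000, f(x_6) = 115.904082, coefficient = 1

I ≈ (0.375000/2) × 445.679229 = 83.564855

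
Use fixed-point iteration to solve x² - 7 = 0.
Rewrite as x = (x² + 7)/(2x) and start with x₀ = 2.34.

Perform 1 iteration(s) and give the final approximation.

Equation: x² - 7 = 0
Fixed-point form: x = (x² + 7)/(2x)
x₀ = 2.34

x_1 = g(2.340000) = 2.665726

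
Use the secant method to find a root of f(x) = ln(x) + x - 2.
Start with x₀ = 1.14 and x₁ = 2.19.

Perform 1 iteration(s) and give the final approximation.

f(x) = ln(x) + x - 2
x₀ = 1.14, x₁ = 2.19

Secant formula: x_{n+1} = x_n - f(x_n)(x_n - x_{n-1})/(f(x_n) - f(x_{n-1}))

Iteration 1:
  f(1.140000) = -0.728972
  f(2.190000) = 0.973902
  x_2 = 2.190000 - 0.973902×(2.190000 - 1.140000)/(0.973902 - (-0.728972))
       = 1.589488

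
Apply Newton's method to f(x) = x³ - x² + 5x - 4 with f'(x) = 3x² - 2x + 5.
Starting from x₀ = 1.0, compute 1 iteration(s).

f(x) = x³ - x² + 5x - 4
f'(x) = 3x² - 2x + 5
x₀ = 1.0

Newton-Raphson formula: x_{n+1} = x_n - f(x_n)/f'(x_n)

Iteration 1:
  f(1.000000) = 1.000000
  f'(1.000000) = 6.000000
  x_1 = 1.000000 - 1.000000/6.000000 = 0.833333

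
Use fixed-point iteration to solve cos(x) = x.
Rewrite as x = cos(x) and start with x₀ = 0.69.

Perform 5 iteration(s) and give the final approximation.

Equation: cos(x) = x
Fixed-point form: x = cos(x)
x₀ = 0.69

x_1 = g(0.690000) = 0.771246
x_2 = g(0.771246) = 0.717043
x_3 = g(0.717043) = 0.753752
x_4 = g(0.753752) = 0.729126
x_5 = g(0.729126) = 0.745757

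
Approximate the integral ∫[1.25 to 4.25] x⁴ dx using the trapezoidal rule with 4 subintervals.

f(x) = x⁴
a = 1.25, b = 4.25, n = 4
h = (b - a)/n = 0.750000

Trapezoidal rule: (h/2)[f(x₀) + 2f(x₁) + 2f(x₂) + ... + f(xₙ)]

x_0 = 1.2500, f(x_0) = 2.441406, coefficient = 1
x_1 = 2.0000, f(x_1) = 16.000000, coefficient = 2
x_2 = 2.7500, f(x_2) = 57.191406, coefficient = 2
x_3 = 3.5000, f(x_3) = 150.062500, coefficient = 2
x_4 = 4.2500, f(x_4) = 326.253906, coefficient = 1

I ≈ (0.750000/2) × 775.203125 = 290.701172
Exact value: 276.705469
Error: 13.995703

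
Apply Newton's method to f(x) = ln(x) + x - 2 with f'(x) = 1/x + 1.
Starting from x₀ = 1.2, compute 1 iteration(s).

f(x) = ln(x) + x - 2
f'(x) = 1/x + 1
x₀ = 1.2

Newton-Raphson formula: x_{n+1} = x_n - f(x_n)/f'(x_n)

Iteration 1:
  f(1.200000) = -0.617678
  f'(1.200000) = 1.833333
  x_1 = 1.200000 - (-0.617678)/1.833333 = 1.536916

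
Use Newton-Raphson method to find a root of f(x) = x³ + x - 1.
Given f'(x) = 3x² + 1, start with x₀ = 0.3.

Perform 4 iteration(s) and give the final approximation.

f(x) = x³ + x - 1
f'(x) = 3x² + 1
x₀ = 0.3

Newton-Raphson formula: x_{n+1} = x_n - f(x_n)/f'(x_n)

Iteration 1:
  f(0.300000) = -0.673000
  f'(0.300000) = 1.270000
  x_1 = 0.300000 - (-0.673000)/1.270000 = 0.829921
Iteration 2:
  f(0.829921) = 0.401546
  f'(0.829921) = 3.066308
  x_2 = 0.829921 - 0.401546/3.066308 = 0.698967
Iteration 3:
  f(0.698967) = 0.040451
  f'(0.698967) = 2.465665
  x_3 = 0.698967 - 0.040451/2.465665 = 0.682561
Iteration 4:
  f(0.682561) = 0.000560
  f'(0.682561) = 2.397670
  x_4 = 0.682561 - 0.000560/2.397670 = 0.682328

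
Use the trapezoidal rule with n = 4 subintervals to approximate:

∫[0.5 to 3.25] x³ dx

f(x) = x³
a = 0.5, b = 3.25, n = 4
h = (b - a)/n = 0.687500

Trapezoidal rule: (h/2)[f(x₀) + 2f(x₁) + 2f(x₂) + ... + f(xₙ)]

x_0 = 0.5000, f(x_0) = 0.125000, coefficient = 1
x_1 = 1.1875, f(x_1) = 1.674561, coefficient = 2
x_2 = 1.8750, f(x_2) = 6.591797, coefficient = 2
x_3 = 2.5625, f(x_3) = 16.826416, coefficient = 2
x_4 = 3.2500, f(x_4) = 34.328125, coefficient = 1

I ≈ (0.687500/2) × 84.638672 = 29.094543
Exact value: 27.875977
Error: 1.218567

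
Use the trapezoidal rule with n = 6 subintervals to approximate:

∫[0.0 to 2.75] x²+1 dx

f(x) = x²+1
a = 0.0, b = 2.75, n = 6
h = (b - a)/n = 0.458333

Trapezoidal rule: (h/2)[f(x₀) + 2f(x₁) + 2f(x₂) + ... + f(xₙ)]

x_0 = 0.0000, f(x_0) = 1.000000, coefficient = 1
x_1 = 0.4583, f(x_1) = 1.210069, coefficient = 2
x_2 = 0.9167, f(x_2) = 1.840278, coefficient = 2
x_3 = 1.3750, f(x_3) = 2.890625, coefficient = 2
x_4 = 1.8333, f(x_4) = 4.361111, coefficient = 2
x_5 = 2.2917, f(x_5) = 6.251736, coefficient = 2
x_6 = 2.7500, f(x_6) = 8.562500, coefficient = 1

I ≈ (0.458333/2) × 42.670139 = 9.778573
Exact value: 9.682292
Error: 0.096282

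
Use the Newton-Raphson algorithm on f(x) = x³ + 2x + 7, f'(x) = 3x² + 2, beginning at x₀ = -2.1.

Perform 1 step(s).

f(x) = x³ + 2x + 7
f'(x) = 3x² + 2
x₀ = -2.1

Newton-Raphson formula: x_{n+1} = x_n - f(x_n)/f'(x_n)

Iteration 1:
  f(-2.100000) = -6.461000
  f'(-2.100000) = 15.230000
  x_1 = -2.100000 - (-6.461000)/15.230000 = -1.675772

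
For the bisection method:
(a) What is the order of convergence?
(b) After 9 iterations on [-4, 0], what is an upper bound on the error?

(a) Bisection has linear (order 1) convergence; the error is halved each step.

(b) Error bound = (b-a)/2^n = (0 - (-4))/2^{9}
    = 4/2^{9}

(a) 1 (linear); (b) error ≤ 7.81e-03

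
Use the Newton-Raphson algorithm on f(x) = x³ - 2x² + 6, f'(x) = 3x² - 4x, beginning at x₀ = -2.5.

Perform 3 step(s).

f(x) = x³ - 2x² + 6
f'(x) = 3x² - 4x
x₀ = -2.5

Newton-Raphson formula: x_{n+1} = x_n - f(x_n)/f'(x_n)

Iteration 1:
  f(-2.500000) = -22.125000
  f'(-2.500000) = 28.750000
  x_1 = -2.500000 - (-22.125000)/28.750000 = -1.730435
Iteration 2:
  f(-1.730435) = -5.170431
  f'(-1.730435) = 15.904953
  x_2 = -1.730435 - (-5.170431)/15.904953 = -1.405352
Iteration 3:
  f(-1.405352) = -0.725615
  f'(-1.405352) = 11.546447
  x_3 = -1.405352 - (-0.725615)/11.546447 = -1.342509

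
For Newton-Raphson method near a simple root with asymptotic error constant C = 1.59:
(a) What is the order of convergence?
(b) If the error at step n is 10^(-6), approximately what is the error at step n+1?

(a) Newton-Raphson has quadratic (order 2) convergence near simple roots.
    This means |e_{n+1}| ≈ C|e_n|².

(b) With |e_n| = 10^(-6) and C = 1.59:
    |e_{n+1}| ≈ 1.59 × (10^(-6))² = 1.59 × 10^(-12)

(a) 2 (quadratic); (b) |e_{n+1}| ≈ 1.590e-12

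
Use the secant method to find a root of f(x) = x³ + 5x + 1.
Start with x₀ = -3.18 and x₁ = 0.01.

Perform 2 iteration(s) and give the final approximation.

f(x) = x³ + 5x + 1
x₀ = -3.18, x₁ = 0.01

Secant formula: x_{n+1} = x_n - f(x_n)(x_n - x_{n-1})/(f(x_n) - f(x_{n-1}))

Iteration 1:
  f(-3.180000) = -47.057432
  f(0.010000) = 1.050001
  x_2 = 0.010000 - 1.050001×(0.010000 - (-3.180000))/(1.050001 - (-47.057432))
       = -0.059625
Iteration 2:
  f(0.010000) = 1.050001
  f(-0.059625) = 0.701661
  x_3 = -0.059625 - 0.701661×(-0.059625 - 0.010000)/(0.701661 - 1.050001)
       = -0.199872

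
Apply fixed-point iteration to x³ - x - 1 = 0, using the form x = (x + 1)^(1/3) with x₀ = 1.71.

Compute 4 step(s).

Equation: x³ - x - 1 = 0
Fixed-point form: x = (x + 1)^(1/3)
x₀ = 1.71

x_1 = g(1.710000) = 1.394194
x_2 = g(1.394194) = 1.337785
x_3 = g(1.337785) = 1.327195
x_4 = g(1.327195) = 1.325188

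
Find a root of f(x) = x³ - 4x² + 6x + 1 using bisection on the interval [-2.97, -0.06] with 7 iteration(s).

f(x) = x³ - 4x² + 6x + 1
Initial interval: [-2.97, -0.06]

Iteration 1:
  c_1 = (-2.970000 + (-0.060000))/2 = -1.515000
  f(c_1) = f(-1.515000) = -20.748166
  f(a) × f(c) ≥ 0, new interval: [-1.515000, -0.060000]
Iteration 2:
  c_2 = (-1.515000 + (-0.060000))/2 = -0.787500
  f(c_2) = f(-0.787500) = -6.693998
  f(a) × f(c) ≥ 0, new interval: [-0.787500, -0.060000]
Iteration 3:
  c_3 = (-0.787500 + (-0.060000))/2 = -0.423750
  f(c_3) = f(-0.423750) = -2.336847
  f(a) × f(c) ≥ 0, new interval: [-0.423750, -0.060000]
Iteration 4:
  c_4 = (-0.423750 + (-0.060000))/2 = -0.241875
  f(c_4) = f(-0.241875) = -0.699415
  f(a) × f(c) ≥ 0, new interval: [-0.241875, -0.060000]
Iteration 5:
  c_5 = (-0.241875 + (-0.060000))/2 = -0.150938
  f(c_5) = f(-0.150938) = -0.000192
  f(a) × f(c) ≥ 0, new interval: [-0.150938, -0.060000]
Iteration 6:
  c_6 = (-0.150938 + (-0.060000))/2 = -0.105469
  f(c_6) = f(-0.105469) = 0.321520
  f(a) × f(c) < 0, new interval: [-0.150938, -0.105469]
Iteration 7:
  c_7 = (-0.150938 + (-0.105469))/2 = -0.128203
  f(c_7) = f(-0.128203) = 0.162930
  f(a) × f(c) < 0, new interval: [-0.150938, -0.128203]

After 7 iteration(s), the approximation is c_7 = -0.128203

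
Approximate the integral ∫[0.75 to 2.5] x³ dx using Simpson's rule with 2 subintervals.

f(x) = x³
a = 0.75, b = 2.5, n = 2
h = (b - a)/n = 0.875000

Simpson's rule: (h/3)[f(x₀) + 4f(x₁) + 2f(x₂) + ... + f(xₙ)]

x_0 = 0.7500, f(x_0) = 0.421875, coefficient = 1
x_1 = 1.6250, f(x_1) = 4.291016, coefficient = 4
x_2 = 2.5000, f(x_2) = 15.625000, coefficient = 1

I ≈ (0.875000/3) × 33.210938 = 9.686523
Exact value: 9.686523
Error: 0.000000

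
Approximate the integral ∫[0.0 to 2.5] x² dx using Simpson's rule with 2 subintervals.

f(x) = x²
a = 0.0, b = 2.5, n = 2
h = (b - a)/n = 1.250000

Simpson's rule: (h/3)[f(x₀) + 4f(x₁) + 2f(x₂) + ... + f(xₙ)]

x_0 = 0.0000, f(x_0) = 0.000000, coefficient = 1
x_1 = 1.2500, f(x_1) = 1.562500, coefficient = 4
x_2 = 2.5000, f(x_2) = 6.250000, coefficient = 1

I ≈ (1.250000/3) × 12.500000 = 5.208333
Exact value: 5.208333
Error: 0.000000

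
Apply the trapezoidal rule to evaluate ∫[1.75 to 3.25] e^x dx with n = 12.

f(x) = e^x
a = 1.75, b = 3.25, n = 12
h = (b - a)/n = 0.125000

Trapezoidal rule: (h/2)[f(x₀) + 2f(x₁) + 2f(x₂) + ... + f(xₙ)]

x_0 = 1.7500, f(x_0) = 5.754603, coefficient = 1
x_1 = 1.8750, f(x_1) = 6.520819, coefficient = 2
x_2 = 2.0000, f(x_2) = 7.389056, coefficient = 2
x_3 = 2.1250, f(x_3) = 8.372897, coefficient = 2
x_4 = 2.2500, f(x_4) = 9.487736, coefficient = 2
x_5 = 2.3750, f(x_5) = 10.751013, coefficient = 2
x_6 = 2.5000, f(x_6) = 12.182494, coefficient = 2
x_7 = 2.6250, f(x_7) = 13.804574, coefficient = 2
x_8 = 2.7500, f(x_8) = 15.642632, coefficient = 2
x_9 = 2.8750, f(x_9) = 17.725424, coefficient = 2
x_10 = 3.0000, f(x_10) = 20.085537, coefficient = 2
x_11 = 3.1250, f(x_11) = 22.759895, coefficient = 2
x_12 = 3.2500, f(x_12) = 25.790340, coefficient = 1

I ≈ (0.125000/2) × 320.989098 = 20.061819
Exact value: 20.035737
Error: 0.026081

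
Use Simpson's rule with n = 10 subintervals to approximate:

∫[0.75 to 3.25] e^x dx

f(x) = e^x
a = 0.75, b = 3.25, n = 10
h = (b - a)/n = 0.250000

Simpson's rule: (h/3)[f(x₀) + 4f(x₁) + 2f(x₂) + ... + f(xₙ)]

x_0 = 0.7500, f(x_0) = 2.117000, coefficient = 1
x_1 = 1.0000, f(x_1) = 2.718282, coefficient = 4
x_2 = 1.2500, f(x_2) = 3.490343, coefficient = 2
x_3 = 1.5000, f(x_3) = 4.481689, coefficient = 4
x_4 = 1.7500, f(x_4) = 5.754603, coefficient = 2
x_5 = 2.0000, f(x_5) = 7.389056, coefficient = 4
x_6 = 2.2500, f(x_6) = 9.487736, coefficient = 2
x_7 = 2.5000, f(x_7) = 12.182494, coefficient = 4
x_8 = 2.7500, f(x_8) = 15.642632, coefficient = 2
x_9 = 3.0000, f(x_9) = 20.085537, coefficient = 4
x_10 = 3.2500, f(x_10) = 25.790340, coefficient = 1

I ≈ (0.250000/3) × 284.086198 = 23.673850
Exact value: 23.673340
Error: 0.000510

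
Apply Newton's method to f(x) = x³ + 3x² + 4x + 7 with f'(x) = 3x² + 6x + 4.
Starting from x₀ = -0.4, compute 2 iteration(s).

f(x) = x³ + 3x² + 4x + 7
f'(x) = 3x² + 6x + 4
x₀ = -0.4

Newton-Raphson formula: x_{n+1} = x_n - f(x_n)/f'(x_n)

Iteration 1:
  f(-0.400000) = 5.816000
  f'(-0.400000) = 2.080000
  x_1 = -0.400000 - 5.816000/2.080000 = -3.196154
Iteration 2:
  f(-3.196154) = -7.788405
  f'(-3.196154) = 15.469275
  x_2 = -3.196154 - (-7.788405)/15.469275 = -2.692678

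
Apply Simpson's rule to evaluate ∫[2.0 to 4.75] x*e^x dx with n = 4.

f(x) = x*e^x
a = 2.0, b = 4.75, n = 4
h = (b - a)/n = 0.687500

Simpson's rule: (h/3)[f(x₀) + 4f(x₁) + 2f(x₂) + ... + f(xₙ)]

x_0 = 2.0000, f(x_0) = 14.778112, coefficient = 1
x_1 = 2.6875, f(x_1) = 39.492524, coefficient = 4
x_2 = 3.3750, f(x_2) = 98.631958, coefficient = 2
x_3 = 4.0625, f(x_3) = 236.110177, coefficient = 4
x_4 = 4.7500, f(x_4) = 549.025352, coefficient = 1

I ≈ (0.687500/3) × 1863.478184 = 427.047084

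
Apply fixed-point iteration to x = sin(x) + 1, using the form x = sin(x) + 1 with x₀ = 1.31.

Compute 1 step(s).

Equation: x = sin(x) + 1
Fixed-point form: x = sin(x) + 1
x₀ = 1.31

x_1 = g(1.310000) = 1.966185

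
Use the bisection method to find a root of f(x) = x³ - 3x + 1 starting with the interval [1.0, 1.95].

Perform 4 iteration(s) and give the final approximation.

f(x) = x³ - 3x + 1
Initial interval: [1.0, 1.95]

Iteration 1:
  c_1 = (1.000000 + 1.950000)/2 = 1.475000
  f(c_1) = f(1.475000) = -0.215953
  f(a) × f(c) ≥ 0, new interval: [1.475000, 1.950000]
Iteration 2:
  c_2 = (1.475000 + 1.950000)/2 = 1.712500
  f(c_2) = f(1.712500) = 0.884674
  f(a) × f(c) < 0, new interval: [1.475000, 1.712500]
Iteration 3:
  c_3 = (1.475000 + 1.712500)/2 = 1.593750
  f(c_3) = f(1.593750) = 0.266937
  f(a) × f(c) < 0, new interval: [1.475000, 1.593750]
Iteration 4:
  c_4 = (1.475000 + 1.593750)/2 = 1.534375
  f(c_4) = f(1.534375) = 0.009264
  f(a) × f(c) < 0, new interval: [1.475000, 1.534375]

After 4 iteration(s), the approximation is c_4 = 1.534375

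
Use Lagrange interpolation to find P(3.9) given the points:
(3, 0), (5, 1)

Lagrange interpolation formula:
P(x) = Σ yᵢ × Lᵢ(x)
where Lᵢ(x) = Π_{j≠i} (x - xⱼ)/(xᵢ - xⱼ)

L_0(3.9) = (3.9 - 5)/(3 - 5) = 0.550000
L_1(3.9) = (3.9 - 3)/(5 - 3) = 0.450000

P(3.9) = 0×L_0(3.9) + 1×L_1(3.9)
P(3.9) = 0.450000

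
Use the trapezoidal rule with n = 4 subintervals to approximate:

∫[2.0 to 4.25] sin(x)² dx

f(x) = sin(x)²
a = 2.0, b = 4.25, n = 4
h = (b - a)/n = 0.562500

Trapezoidal rule: (h/2)[f(x₀) + 2f(x₁) + 2f(x₂) + ... + f(xₙ)]

x_0 = 2.0000, f(x_0) = 0.826822, coefficient = 1
x_1 = 2.5625, f(x_1) = 0.299499, coefficient = 2
x_2 = 3.1250, f(x_2) = 0.000275, coefficient = 2
x_3 = 3.6875, f(x_3) = 0.269562, coefficient = 2
x_4 = 4.2500, f(x_4) = 0.801006, coefficient = 1

I ≈ (0.562500/2) × 2.766500 = 0.778078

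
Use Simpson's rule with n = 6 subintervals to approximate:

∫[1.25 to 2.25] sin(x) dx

f(x) = sin(x)
a = 1.25, b = 2.25, n = 6
h = (b - a)/n = 0.166667

Simpson's rule: (h/3)[f(x₀) + 4f(x₁) + 2f(x₂) + ... + f(xₙ)]

x_0 = 1.2500, f(x_0) = 0.948985, coefficient = 1
x_1 = 1.4167, f(x_1) = 0.988146, coefficient = 4
x_2 = 1.5833, f(x_2) = 0.999921, coefficient = 2
x_3 = 1.7500, f(x_3) = 0.983986, coefficient = 4
x_4 = 1.9167, f(x_4) = 0.940781, coefficient = 2
x_5 = 2.0833, f(x_5) = 0.871503, coefficient = 4
x_6 = 2.2500, f(x_6) = 0.778073, coefficient = 1

I ≈ (0.166667/3) × 16.983001 = 0.943500
Exact value: 0.943496
Error: 0.000004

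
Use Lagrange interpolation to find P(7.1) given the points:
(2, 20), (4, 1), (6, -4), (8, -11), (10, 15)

Lagrange interpolation formula:
P(x) = Σ yᵢ × Lᵢ(x)
where Lᵢ(x) = Π_{j≠i} (x - xⱼ)/(xᵢ - xⱼ)

L_0(7.1) = (7.1 - 4)/(2 - 4) × (7.1 - 6)/(2 - 6) × (7.1 - 8)/(2 - 8) × (7.1 - 10)/(2 - 10) = 0.023177
L_1(7.1) = (7.1 - 2)/(4 - 2) × (7.1 - 6)/(4 - 6) × (7.1 - 8)/(4 - 8) × (7.1 - 10)/(4 - 10) = -0.152522
L_2(7.1) = (7.1 - 2)/(6 - 2) × (7.1 - 4)/(6 - 4) × (7.1 - 8)/(6 - 8) × (7.1 - 10)/(6 - 10) = 0.644752
L_3(7.1) = (7.1 - 2)/(8 - 2) × (7.1 - 4)/(8 - 4) × (7.1 - 6)/(8 - 6) × (7.1 - 10)/(8 - 10) = 0.525353
L_4(7.1) = (7.1 - 2)/(10 - 2) × (7.1 - 4)/(10 - 4) × (7.1 - 6)/(10 - 6) × (7.1 - 8)/(10 - 8) = -0.040760

P(7.1) = 20×L_0(7.1) + 1×L_1(7.1) + (-4)×L_2(7.1) + (-11)×L_3(7.1) + 15×L_4(7.1)
P(7.1) = -8.658268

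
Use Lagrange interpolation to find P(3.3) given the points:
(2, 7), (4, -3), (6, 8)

Lagrange interpolation formula:
P(x) = Σ yᵢ × Lᵢ(x)
where Lᵢ(x) = Π_{j≠i} (x - xⱼ)/(xᵢ - xⱼ)

L_0(3.3) = (3.3 - 4)/(2 - 4) × (3.3 - 6)/(2 - 6) = 0.236250
L_1(3.3) = (3.3 - 2)/(4 - 2) × (3.3 - 6)/(4 - 6) = 0.877500
L_2(3.3) = (3.3 - 2)/(6 - 2) × (3.3 - 4)/(6 - 4) = -0.113750

P(3.3) = 7×L_0(3.3) + (-3)×L_1(3.3) + 8×L_2(3.3)
P(3.3) = -1.888750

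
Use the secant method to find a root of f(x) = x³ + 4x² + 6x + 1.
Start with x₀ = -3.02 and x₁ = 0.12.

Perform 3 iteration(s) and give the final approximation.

f(x) = x³ + 4x² + 6x + 1
x₀ = -3.02, x₁ = 0.12

Secant formula: x_{n+1} = x_n - f(x_n)(x_n - x_{n-1})/(f(x_n) - f(x_{n-1}))

Iteration 1:
  f(-3.020000) = -8.182008
  f(0.120000) = 1.779328
  x_2 = 0.120000 - 1.779328×(0.120000 - (-3.020000))/(1.779328 - (-8.182008))
       = -0.440878
Iteration 2:
  f(0.120000) = 1.779328
  f(-0.440878) = -0.953468
  x_3 = -0.440878 - (-0.953468)×(-0.440878 - 0.120000)/(-0.953468 - 1.779328)
       = -0.245188
Iteration 3:
  f(-0.440878) = -0.953468
  f(-0.245188) = -0.245401
  x_4 = -0.245188 - (-0.245401)×(-0.245188 - (-0.440878))/(-0.245401 - (-0.953468))
       = -0.177367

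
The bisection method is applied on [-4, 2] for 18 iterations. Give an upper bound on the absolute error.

Bisection error bound: |error| ≤ (b-a)/2^n
|error| ≤ (2 - (-4))/2^18 = 6/2^18
|error| ≤ 0.0000228882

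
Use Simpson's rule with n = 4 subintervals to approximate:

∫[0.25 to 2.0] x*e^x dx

f(x) = x*e^x
a = 0.25, b = 2.0, n = 4
h = (b - a)/n = 0.437500

Simpson's rule: (h/3)[f(x₀) + 4f(x₁) + 2f(x₂) + ... + f(xₙ)]

x_0 = 0.2500, f(x_0) = 0.321006, coefficient = 1
x_1 = 0.6875, f(x_1) = 1.367257, coefficient = 4
x_2 = 1.1250, f(x_2) = 3.465244, coefficient = 2
x_3 = 1.5625, f(x_3) = 7.454271, coefficient = 4
x_4 = 2.0000, f(x_4) = 14.778112, coefficient = 1

I ≈ (0.437500/3) × 57.315717 = 8.358542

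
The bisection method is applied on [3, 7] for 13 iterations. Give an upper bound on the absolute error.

Bisection error bound: |error| ≤ (b-a)/2^n
|error| ≤ (7 - 3)/2^13 = 4/2^13
|error| ≤ 0.0004882812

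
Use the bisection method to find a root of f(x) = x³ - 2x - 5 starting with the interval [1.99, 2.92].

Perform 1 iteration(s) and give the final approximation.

f(x) = x³ - 2x - 5
Initial interval: [1.99, 2.92]

Iteration 1:
  c_1 = (1.990000 + 2.920000)/2 = 2.455000
  f(c_1) = f(2.455000) = 4.886346
  f(a) × f(c) < 0, new interval: [1.990000, 2.455000]

After 1 iteration(s), the approximation is c_1 = 2.455000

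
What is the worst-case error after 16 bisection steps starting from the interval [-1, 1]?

Bisection error bound: |error| ≤ (b-a)/2^n
|error| ≤ (1 - (-1))/2^16 = 2/2^16
|error| ≤ 0.0000305176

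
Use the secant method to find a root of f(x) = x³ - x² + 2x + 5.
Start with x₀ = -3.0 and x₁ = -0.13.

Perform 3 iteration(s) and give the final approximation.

f(x) = x³ - x² + 2x + 5
x₀ = -3.0, x₁ = -0.13

Secant formula: x_{n+1} = x_n - f(x_n)(x_n - x_{n-1})/(f(x_n) - f(x_{n-1}))

Iteration 1:
  f(-3.000000) = -37.000000
  f(-0.130000) = 4.720903
  x_2 = -0.130000 - 4.720903×(-0.130000 - (-3.000000))/(4.720903 - (-37.000000))
       = -0.454753
Iteration 2:
  f(-0.130000) = 4.720903
  f(-0.454753) = 3.789650
  x_3 = -0.454753 - 3.789650×(-0.454753 - (-0.130000))/(3.789650 - 4.720903)
       = -1.776307
Iteration 3:
  f(-0.454753) = 3.789650
  f(-1.776307) = -7.312604
  x_4 = -1.776307 - (-7.312604)×(-1.776307 - (-0.454753))/(-7.312604 - 3.789650)
       = -0.905853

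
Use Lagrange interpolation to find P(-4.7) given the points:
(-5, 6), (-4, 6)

Lagrange interpolation formula:
P(x) = Σ yᵢ × Lᵢ(x)
where Lᵢ(x) = Π_{j≠i} (x - xⱼ)/(xᵢ - xⱼ)

L_0(-4.7) = (-4.7 - (-4))/(-5 - (-4)) = 0.700000
L_1(-4.7) = (-4.7 - (-5))/(-4 - (-5)) = 0.300000

P(-4.7) = 6×L_0(-4.7) + 6×L_1(-4.7)
P(-4.7) = 6.000000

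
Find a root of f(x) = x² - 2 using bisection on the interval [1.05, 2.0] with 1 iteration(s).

f(x) = x² - 2
Initial interval: [1.05, 2.0]

Iteration 1:
  c_1 = (1.050000 + 2.000000)/2 = 1.525000
  f(c_1) = f(1.525000) = 0.325625
  f(a) × f(c) < 0, new interval: [1.050000, 1.525000]

After 1 iteration(s), the approximation is c_1 = 1.525000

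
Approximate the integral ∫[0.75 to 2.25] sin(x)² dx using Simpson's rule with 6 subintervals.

f(x) = sin(x)²
a = 0.75, b = 2.25, n = 6
h = (b - a)/n = 0.250000

Simpson's rule: (h/3)[f(x₀) + 4f(x₁) + 2f(x₂) + ... + f(xₙ)]

x_0 = 0.7500, f(x_0) = 0.464631, coefficient = 1
x_1 = 1.0000, f(x_1) = 0.708073, coefficient = 4
x_2 = 1.2500, f(x_2) = 0.900572, coefficient = 2
x_3 = 1.5000, f(x_3) = 0.994996, coefficient = 4
x_4 = 1.7500, f(x_4) = 0.968228, coefficient = 2
x_5 = 2.0000, f(x_5) = 0.826822, coefficient = 4
x_6 = 2.2500, f(x_6) = 0.605398, coefficient = 1

I ≈ (0.250000/3) × 14.927196 = 1.243933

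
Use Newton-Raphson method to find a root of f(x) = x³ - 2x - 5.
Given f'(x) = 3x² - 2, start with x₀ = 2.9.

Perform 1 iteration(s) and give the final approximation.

f(x) = x³ - 2x - 5
f'(x) = 3x² - 2
x₀ = 2.9

Newton-Raphson formula: x_{n+1} = x_n - f(x_n)/f'(x_n)

Iteration 1:
  f(2.900000) = 13.589000
  f'(2.900000) = 23.230000
  x_1 = 2.900000 - 13.589000/23.230000 = 2.315024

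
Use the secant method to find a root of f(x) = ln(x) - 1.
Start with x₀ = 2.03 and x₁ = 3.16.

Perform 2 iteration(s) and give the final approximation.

f(x) = ln(x) - 1
x₀ = 2.03, x₁ = 3.16

Secant formula: x_{n+1} = x_n - f(x_n)(x_n - x_{n-1})/(f(x_n) - f(x_{n-1}))

Iteration 1:
  f(2.030000) = -0.291964
  f(3.160000) = 0.150572
  x_2 = 3.160000 - 0.150572×(3.160000 - 2.030000)/(0.150572 - (-0.291964))
       = 2.775520
Iteration 2:
  f(3.160000) = 0.150572
  f(2.775520) = 0.020838
  x_3 = 2.775520 - 0.020838×(2.775520 - 3.160000)/(0.020838 - 0.150572)
       = 2.713764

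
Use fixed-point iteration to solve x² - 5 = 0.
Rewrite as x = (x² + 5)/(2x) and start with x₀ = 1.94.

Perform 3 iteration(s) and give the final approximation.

Equation: x² - 5 = 0
Fixed-point form: x = (x² + 5)/(2x)
x₀ = 1.94

x_1 = g(1.940000) = 2.258660
x_2 = g(2.258660) = 2.236181
x_3 = g(2.236181) = 2.236068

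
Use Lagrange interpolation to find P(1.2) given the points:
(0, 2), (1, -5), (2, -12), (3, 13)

Lagrange interpolation formula:
P(x) = Σ yᵢ × Lᵢ(x)
where Lᵢ(x) = Π_{j≠i} (x - xⱼ)/(xᵢ - xⱼ)

L_0(1.2) = (1.2 - 1)/(0 - 1) × (1.2 - 2)/(0 - 2) × (1.2 - 3)/(0 - 3) = -0.048000
L_1(1.2) = (1.2 - 0)/(1 - 0) × (1.2 - 2)/(1 - 2) × (1.2 - 3)/(1 - 3) = 0.864000
L_2(1.2) = (1.2 - 0)/(2 - 0) × (1.2 - 1)/(2 - 1) × (1.2 - 3)/(2 - 3) = 0.216000
L_3(1.2) = (1.2 - 0)/(3 - 0) × (1.2 - 1)/(3 - 1) × (1.2 - 2)/(3 - 2) = -0.032000

P(1.2) = 2×L_0(1.2) + (-5)×L_1(1.2) + (-12)×L_2(1.2) + 13×L_3(1.2)
P(1.2) = -7.424000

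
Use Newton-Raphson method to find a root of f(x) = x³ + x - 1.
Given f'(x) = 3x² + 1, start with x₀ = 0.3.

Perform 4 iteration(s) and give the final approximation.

f(x) = x³ + x - 1
f'(x) = 3x² + 1
x₀ = 0.3

Newton-Raphson formula: x_{n+1} = x_n - f(x_n)/f'(x_n)

Iteration 1:
  f(0.300000) = -0.673000
  f'(0.300000) = 1.270000
  x_1 = 0.300000 - (-0.673000)/1.270000 = 0.829921
Iteration 2:
  f(0.829921) = 0.401546
  f'(0.829921) = 3.066308
  x_2 = 0.829921 - 0.401546/3.066308 = 0.698967
Iteration 3:
  f(0.698967) = 0.040451
  f'(0.698967) = 2.465665
  x_3 = 0.698967 - 0.040451/2.465665 = 0.682561
Iteration 4:
  f(0.682561) = 0.000560
  f'(0.682561) = 2.397670
  x_4 = 0.682561 - 0.000560/2.397670 = 0.682328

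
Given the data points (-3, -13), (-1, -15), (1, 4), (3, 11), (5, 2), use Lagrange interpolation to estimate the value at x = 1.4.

Lagrange interpolation formula:
P(x) = Σ yᵢ × Lᵢ(x)
where Lᵢ(x) = Π_{j≠i} (x - xⱼ)/(xᵢ - xⱼ)

L_0(1.4) = (1.4 - (-1))/(-3 - (-1)) × (1.4 - 1)/(-3 - 1) × (1.4 - 3)/(-3 - 3) × (1.4 - 5)/(-3 - 5) = 0.014400
L_1(1.4) = (1.4 - (-3))/(-1 - (-3)) × (1.4 - 1)/(-1 - 1) × (1.4 - 3)/(-1 - 3) × (1.4 - 5)/(-1 - 5) = -0.105600
L_2(1.4) = (1.4 - (-3))/(1 - (-3)) × (1.4 - (-1))/(1 - (-1)) × (1.4 - 3)/(1 - 3) × (1.4 - 5)/(1 - 5) = 0.950400
L_3(1.4) = (1.4 - (-3))/(3 - (-3)) × (1.4 - (-1))/(3 - (-1)) × (1.4 - 1)/(3 - 1) × (1.4 - 5)/(3 - 5) = 0.158400
L_4(1.4) = (1.4 - (-3))/(5 - (-3)) × (1.4 - (-1))/(5 - (-1)) × (1.4 - 1)/(5 - 1) × (1.4 - 3)/(5 - 3) = -0.017600

P(1.4) = (-13)×L_0(1.4) + (-15)×L_1(1.4) + 4×L_2(1.4) + 11×L_3(1.4) + 2×L_4(1.4)
P(1.4) = 6.905600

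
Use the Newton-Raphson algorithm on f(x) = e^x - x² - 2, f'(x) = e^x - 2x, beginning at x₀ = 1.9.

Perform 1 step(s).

f(x) = e^x - x² - 2
f'(x) = e^x - 2x
x₀ = 1.9

Newton-Raphson formula: x_{n+1} = x_n - f(x_n)/f'(x_n)

Iteration 1:
  f(1.900000) = 1.075894
  f'(1.900000) = 2.885894
  x_1 = 1.900000 - 1.075894/2.885894 = 1.527189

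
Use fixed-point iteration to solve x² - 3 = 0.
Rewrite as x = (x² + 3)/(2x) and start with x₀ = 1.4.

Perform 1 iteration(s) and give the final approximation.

Equation: x² - 3 = 0
Fixed-point form: x = (x² + 3)/(2x)
x₀ = 1.4

x_1 = g(1.400000) = 1.771429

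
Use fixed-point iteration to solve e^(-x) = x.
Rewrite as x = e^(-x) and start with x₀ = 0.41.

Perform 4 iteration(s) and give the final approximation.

Equation: e^(-x) = x
Fixed-point form: x = e^(-x)
x₀ = 0.41

x_1 = g(0.410000) = 0.663650
x_2 = g(0.663650) = 0.514968
x_3 = g(0.514968) = 0.597520
x_4 = g(0.597520) = 0.550175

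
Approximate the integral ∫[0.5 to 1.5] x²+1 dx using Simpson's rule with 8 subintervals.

f(x) = x²+1
a = 0.5, b = 1.5, n = 8
h = (b - a)/n = 0.125000

Simpson's rule: (h/3)[f(x₀) + 4f(x₁) + 2f(x₂) + ... + f(xₙ)]

x_0 = 0.5000, f(x_0) = 1.250000, coefficient = 1
x_1 = 0.6250, f(x_1) = 1.390625, coefficient = 4
x_2 = 0.7500, f(x_2) = 1.562500, coefficient = 2
x_3 = 0.8750, f(x_3) = 1.765625, coefficient = 4
x_4 = 1.0000, f(x_4) = 2.000000, coefficient = 2
x_5 = 1.1250, f(x_5) = 2.265625, coefficient = 4
x_6 = 1.2500, f(x_6) = 2.562500, coefficient = 2
x_7 = 1.3750, f(x_7) = 2.890625, coefficient = 4
x_8 = 1.5000, f(x_8) = 3.250000, coefficient = 1

I ≈ (0.125000/3) × 50.000000 = 2.083333
Exact value: 2.083333
Error: 0.000000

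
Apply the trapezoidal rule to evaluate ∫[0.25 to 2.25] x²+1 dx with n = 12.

f(x) = x²+1
a = 0.25, b = 2.25, n = 12
h = (b - a)/n = 0.166667

Trapezoidal rule: (h/2)[f(x₀) + 2f(x₁) + 2f(x₂) + ... + f(xₙ)]

x_0 = 0.2500, f(x_0) = 1.062500, coefficient = 1
x_1 = 0.4167, f(x_1) = 1.173611, coefficient = 2
x_2 = 0.5833, f(x_2) = 1.340278, coefficient = 2
x_3 = 0.7500, f(x_3) = 1.562500, coefficient = 2
x_4 = 0.9167, f(x_4) = 1.840278, coefficient = 2
x_5 = 1.0833, f(x_5) = 2.173611, coefficient = 2
x_6 = 1.2500, f(x_6) = 2.562500, coefficient = 2
x_7 = 1.4167, f(x_7) = 3.006944, coefficient = 2
x_8 = 1.5833, f(x_8) = 3.506944, coefficient = 2
x_9 = 1.7500, f(x_9) = 4.062500, coefficient = 2
x_10 = 1.9167, f(x_10) = 4.673611, coefficient = 2
x_11 = 2.0833, f(x_11) = 5.340278, coefficient = 2
x_12 = 2.2500, f(x_12) = 6.062500, coefficient = 1

I ≈ (0.166667/2) × 69.611111 = 5.800926
Exact value: 5.791667
Error: 0.009259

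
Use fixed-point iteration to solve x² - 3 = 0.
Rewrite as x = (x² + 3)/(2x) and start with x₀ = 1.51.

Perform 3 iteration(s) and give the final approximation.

Equation: x² - 3 = 0
Fixed-point form: x = (x² + 3)/(2x)
x₀ = 1.51

x_1 = g(1.510000) = 1.748377
x_2 = g(1.748377) = 1.732127
x_3 = g(1.732127) = 1.732051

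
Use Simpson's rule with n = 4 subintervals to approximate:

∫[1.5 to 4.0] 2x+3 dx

f(x) = 2x+3
a = 1.5, b = 4.0, n = 4
h = (b - a)/n = 0.625000

Simpson's rule: (h/3)[f(x₀) + 4f(x₁) + 2f(x₂) + ... + f(xₙ)]

x_0 = 1.5000, f(x_0) = 6.000000, coefficient = 1
x_1 = 2.1250, f(x_1) = 7.250000, coefficient = 4
x_2 = 2.7500, f(x_2) = 8.500000, coefficient = 2
x_3 = 3.3750, f(x_3) = 9.750000, coefficient = 4
x_4 = 4.0000, f(x_4) = 11.000000, coefficient = 1

I ≈ (0.625000/3) × 102.000000 = 21.250000
Exact value: 21.250000
Error: 0.000000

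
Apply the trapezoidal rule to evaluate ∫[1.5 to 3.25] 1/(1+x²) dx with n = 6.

f(x) = 1/(1+x²)
a = 1.5, b = 3.25, n = 6
h = (b - a)/n = 0.291667

Trapezoidal rule: (h/2)[f(x₀) + 2f(x₁) + 2f(x₂) + ... + f(xₙ)]

x_0 = 1.5000, f(x_0) = 0.307692, coefficient = 1
x_1 = 1.7917, f(x_1) = 0.237526, coefficient = 2
x_2 = 2.0833, f(x_2) = 0.187256, coefficient = 2
x_3 = 2.3750, f(x_3) = 0.150588, coefficient = 2
x_4 = 2.6667, f(x_4) = 0.123288, coefficient = 2
x_5 = 2.9583, f(x_5) = 0.102546, coefficient = 2
x_6 = 3.2500, f(x_6) = 0.086486, coefficient = 1

I ≈ (0.291667/2) × 1.996586 = 0.291169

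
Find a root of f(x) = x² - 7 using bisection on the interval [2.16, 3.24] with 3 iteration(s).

f(x) = x² - 7
Initial interval: [2.16, 3.24]

Iteration 1:
  c_1 = (2.160000 + 3.240000)/2 = 2.700000
  f(c_1) = f(2.700000) = 0.290000
  f(a) × f(c) < 0, new interval: [2.160000, 2.700000]
Iteration 2:
  c_2 = (2.160000 + 2.700000)/2 = 2.430000
  f(c_2) = f(2.430000) = -1.095100
  f(a) × f(c) ≥ 0, new interval: [2.430000, 2.700000]
Iteration 3:
  c_3 = (2.430000 + 2.700000)/2 = 2.565000
  f(c_3) = f(2.565000) = -0.420775
  f(a) × f(c) ≥ 0, new interval: [2.565000, 2.700000]

After 3 iteration(s), the approximation is c_3 = 2.565000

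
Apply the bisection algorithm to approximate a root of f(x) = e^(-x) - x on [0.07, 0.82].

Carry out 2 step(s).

f(x) = e^(-x) - x
Initial interval: [0.07, 0.82]

Iteration 1:
  c_1 = (0.070000 + 0.820000)/2 = 0.445000
  f(c_1) = f(0.445000) = 0.195824
  f(a) × f(c) ≥ 0, new interval: [0.445000, 0.820000]
Iteration 2:
  c_2 = (0.445000 + 0.820000)/2 = 0.632500
  f(c_2) = f(0.632500) = -0.101238
  f(a) × f(c) < 0, new interval: [0.445000, 0.632500]

After 2 iteration(s), the approximation is c_2 = 0.632500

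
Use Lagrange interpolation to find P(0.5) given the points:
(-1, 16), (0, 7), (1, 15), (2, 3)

Lagrange interpolation formula:
P(x) = Σ yᵢ × Lᵢ(x)
where Lᵢ(x) = Π_{j≠i} (x - xⱼ)/(xᵢ - xⱼ)

L_0(0.5) = (0.5 - 0)/(-1 - 0) × (0.5 - 1)/(-1 - 1) × (0.5 - 2)/(-1 - 2) = -0.062500
L_1(0.5) = (0.5 - (-1))/(0 - (-1)) × (0.5 - 1)/(0 - 1) × (0.5 - 2)/(0 - 2) = 0.562500
L_2(0.5) = (0.5 - (-1))/(1 - (-1)) × (0.5 - 0)/(1 - 0) × (0.5 - 2)/(1 - 2) = 0.562500
L_3(0.5) = (0.5 - (-1))/(2 - (-1)) × (0.5 - 0)/(2 - 0) × (0.5 - 1)/(2 - 1) = -0.062500

P(0.5) = 16×L_0(0.5) + 7×L_1(0.5) + 15×L_2(0.5) + 3×L_3(0.5)
P(0.5) = 11.187500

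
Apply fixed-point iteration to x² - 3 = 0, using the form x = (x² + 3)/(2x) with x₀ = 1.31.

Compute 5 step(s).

Equation: x² - 3 = 0
Fixed-point form: x = (x² + 3)/(2x)
x₀ = 1.31

x_1 = g(1.310000) = 1.800038
x_2 = g(1.800038) = 1.733335
x_3 = g(1.733335) = 1.732051
x_4 = g(1.732051) = 1.732051
x_5 = g(1.732051) = 1.732051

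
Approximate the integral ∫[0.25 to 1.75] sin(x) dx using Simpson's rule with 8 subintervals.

f(x) = sin(x)
a = 0.25, b = 1.75, n = 8
h = (b - a)/n = 0.187500

Simpson's rule: (h/3)[f(x₀) + 4f(x₁) + 2f(x₂) + ... + f(xₙ)]

x_0 = 0.2500, f(x_0) = 0.247404, coefficient = 1
x_1 = 0.4375, f(x_1) = 0.423676, coefficient = 4
x_2 = 0.6250, f(x_2) = 0.585097, coefficient = 2
x_3 = 0.8125, f(x_3) = 0.726009, coefficient = 4
x_4 = 1.0000, f(x_4) = 0.841471, coefficient = 2
x_5 = 1.1875, f(x_5) = 0.927437, coefficient = 4
x_6 = 1.3750, f(x_6) = 0.980893, coefficient = 2
x_7 = 1.5625, f(x_7) = 0.999966, coefficient = 4
x_8 = 1.7500, f(x_8) = 0.983986, coefficient = 1

I ≈ (0.187500/3) × 18.354662 = 1.147166
Exact value: 1.147158
Error: 0.000008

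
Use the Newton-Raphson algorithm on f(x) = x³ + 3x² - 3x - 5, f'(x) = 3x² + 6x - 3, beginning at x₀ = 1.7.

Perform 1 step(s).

f(x) = x³ + 3x² - 3x - 5
f'(x) = 3x² + 6x - 3
x₀ = 1.7

Newton-Raphson formula: x_{n+1} = x_n - f(x_n)/f'(x_n)

Iteration 1:
  f(1.700000) = 3.483000
  f'(1.700000) = 15.870000
  x_1 = 1.700000 - 3.483000/15.870000 = 1.480529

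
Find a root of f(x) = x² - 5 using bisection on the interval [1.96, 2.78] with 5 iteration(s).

f(x) = x² - 5
Initial interval: [1.96, 2.78]

Iteration 1:
  c_1 = (1.960000 + 2.780000)/2 = 2.370000
  f(c_1) = f(2.370000) = 0.616900
  f(a) × f(c) < 0, new interval: [1.960000, 2.370000]
Iteration 2:
  c_2 = (1.960000 + 2.370000)/2 = 2.165000
  f(c_2) = f(2.165000) = -0.312775
  f(a) × f(c) ≥ 0, new interval: [2.165000, 2.370000]
Iteration 3:
  c_3 = (2.165000 + 2.370000)/2 = 2.267500
  f(c_3) = f(2.267500) = 0.141556
  f(a) × f(c) < 0, new interval: [2.165000, 2.267500]
Iteration 4:
  c_4 = (2.165000 + 2.267500)/2 = 2.216250
  f(c_4) = f(2.216250) = -0.088236
  f(a) × f(c) ≥ 0, new interval: [2.216250, 2.267500]
Iteration 5:
  c_5 = (2.216250 + 2.267500)/2 = 2.241875
  f(c_5) = f(2.241875) = 0.026004
  f(a) × f(c) < 0, new interval: [2.216250, 2.241875]

After 5 iteration(s), the approximation is c_5 = 2.241875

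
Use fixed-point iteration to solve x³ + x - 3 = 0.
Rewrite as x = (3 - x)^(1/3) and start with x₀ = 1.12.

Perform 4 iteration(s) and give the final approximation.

Equation: x³ + x - 3 = 0
Fixed-point form: x = (3 - x)^(1/3)
x₀ = 1.12

x_1 = g(1.120000) = 1.234201
x_2 = g(1.234201) = 1.208687
x_3 = g(1.208687) = 1.214480
x_4 = g(1.214480) = 1.213170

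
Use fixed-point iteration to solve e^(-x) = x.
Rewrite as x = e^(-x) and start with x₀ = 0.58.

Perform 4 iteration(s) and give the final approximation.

Equation: e^(-x) = x
Fixed-point form: x = e^(-x)
x₀ = 0.58

x_1 = g(0.580000) = 0.559898
x_2 = g(0.559898) = 0.571267
x_3 = g(0.571267) = 0.564809
x_4 = g(0.564809) = 0.568469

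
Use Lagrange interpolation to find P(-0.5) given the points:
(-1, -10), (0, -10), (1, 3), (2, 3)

Lagrange interpolation formula:
P(x) = Σ yᵢ × Lᵢ(x)
where Lᵢ(x) = Π_{j≠i} (x - xⱼ)/(xᵢ - xⱼ)

L_0(-0.5) = (-0.5 - 0)/(-1 - 0) × (-0.5 - 1)/(-1 - 1) × (-0.5 - 2)/(-1 - 2) = 0.312500
L_1(-0.5) = (-0.5 - (-1))/(0 - (-1)) × (-0.5 - 1)/(0 - 1) × (-0.5 - 2)/(0 - 2) = 0.937500
L_2(-0.5) = (-0.5 - (-1))/(1 - (-1)) × (-0.5 - 0)/(1 - 0) × (-0.5 - 2)/(1 - 2) = -0.312500
L_3(-0.5) = (-0.5 - (-1))/(2 - (-1)) × (-0.5 - 0)/(2 - 0) × (-0.5 - 1)/(2 - 1) = 0.062500

P(-0.5) = (-10)×L_0(-0.5) + (-10)×L_1(-0.5) + 3×L_2(-0.5) + 3×L_3(-0.5)
P(-0.5) = -13.250000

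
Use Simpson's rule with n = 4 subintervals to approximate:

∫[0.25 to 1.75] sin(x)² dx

f(x) = sin(x)²
a = 0.25, b = 1.75, n = 4
h = (b - a)/n = 0.375000

Simpson's rule: (h/3)[f(x₀) + 4f(x₁) + 2f(x₂) + ... + f(xₙ)]

x_0 = 0.2500, f(x_0) = 0.061209, coefficient = 1
x_1 = 0.6250, f(x_1) = 0.342339, coefficient = 4
x_2 = 1.0000, f(x_2) = 0.708073, coefficient = 2
x_3 = 1.3750, f(x_3) = 0.962151, coefficient = 4
x_4 = 1.7500, f(x_4) = 0.968228, coefficient = 1

I ≈ (0.375000/3) × 7.663544 = 0.957943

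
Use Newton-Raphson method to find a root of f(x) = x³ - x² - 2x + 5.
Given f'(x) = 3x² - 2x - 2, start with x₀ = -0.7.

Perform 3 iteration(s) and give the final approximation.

f(x) = x³ - x² - 2x + 5
f'(x) = 3x² - 2x - 2
x₀ = -0.7

Newton-Raphson formula: x_{n+1} = x_n - f(x_n)/f'(x_n)

Iteration 1:
  f(-0.700000) = 5.567000
  f'(-0.700000) = 0.870000
  x_1 = -0.700000 - 5.567000/0.870000 = -7.098851
Iteration 2:
  f(-7.098851) = -388.933179
  f'(-7.098851) = 163.378740
  x_2 = -7.098851 - (-388.933179)/163.378740 = -4.718289
Iteration 3:
  f(-4.718289) = -112.865394
  f'(-4.718289) = 74.223326
  x_3 = -4.718289 - (-112.865394)/74.223326 = -3.197670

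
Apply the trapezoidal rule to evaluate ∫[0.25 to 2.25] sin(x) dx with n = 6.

f(x) = sin(x)
a = 0.25, b = 2.25, n = 6
h = (b - a)/n = 0.333333

Trapezoidal rule: (h/2)[f(x₀) + 2f(x₁) + 2f(x₂) + ... + f(xₙ)]

x_0 = 0.2500, f(x_0) = 0.247404, coefficient = 1
x_1 = 0.5833, f(x_1) = 0.550809, coefficient = 2
x_2 = 0.9167, f(x_2) = 0.793578, coefficient = 2
x_3 = 1.2500, f(x_3) = 0.948985, coefficient = 2
x_4 = 1.5833, f(x_4) = 0.999921, coefficient = 2
x_5 = 1.9167, f(x_5) = 0.940781, coefficient = 2
x_6 = 2.2500, f(x_6) = 0.778073, coefficient = 1

I ≈ (0.333333/2) × 9.493625 = 1.582271
Exact value: 1.597086
Error: 0.014815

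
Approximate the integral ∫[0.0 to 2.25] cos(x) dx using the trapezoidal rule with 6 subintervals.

f(x) = cos(x)
a = 0.0, b = 2.25, n = 6
h = (b - a)/n = 0.375000

Trapezoidal rule: (h/2)[f(x₀) + 2f(x₁) + 2f(x₂) + ... + f(xₙ)]

x_0 = 0.0000, f(x_0) = 1.000000, coefficient = 1
x_1 = 0.3750, f(x_1) = 0.930508, coefficient = 2
x_2 = 0.7500, f(x_2) = 0.731689, coefficient = 2
x_3 = 1.1250, f(x_3) = 0.431177, coefficient = 2
x_4 = 1.5000, f(x_4) = 0.070737, coefficient = 2
x_5 = 1.8750, f(x_5) = -0.299534, coefficient = 2
x_6 = 2.2500, f(x_6) = -0.628174, coefficient = 1

I ≈ (0.375000/2) × 4.100980 = 0.768934
Exact value: 0.778073
Error: 0.009139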